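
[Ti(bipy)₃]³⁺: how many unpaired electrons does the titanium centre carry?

2,2′-bipyridine is neutral; balancing the +3 overall charge requires Ti(III).
Group 4 minus oxidation state 3 gives a d¹ configuration.
Counting donor atoms: 3×2,2′-bipyridine (bidentate) → 6 donors. Coordination number = 6.
In an octahedral field the d¹ configuration is t₂g¹e_g⁰ (only one arrangement possible), giving 1 unpaired electron.

1 unpaired electron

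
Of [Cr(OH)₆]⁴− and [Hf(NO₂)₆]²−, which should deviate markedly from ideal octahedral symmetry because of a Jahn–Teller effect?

[Cr(OH)₆]⁴−

[Cr(OH)₆]⁴−: Each hydroxide is −1; balancing the −4 overall charge requires Cr(II). Cr sits in group 6, so the d-electron count is 6 − 2 = 4. Hydroxide is a weak-field ligand for a first-row metal, so the complex is high-spin. The t₂g³e_g¹ (high-spin) configuration has an unevenly filled e_g set; the Jahn–Teller theorem predicts a tetragonal distortion (typically axial elongation) to lift the degeneracy.
[Hf(NO₂)₆]²−: Each nitro (N-bound nitrite) is −1; balancing the −2 overall charge requires Hf(IV). Hf sits in group 4, so the d-electron count is 4 − 4 = 0. The d⁰ configuration leaves the e_g set evenly filled (or empty) — no strong Jahn–Teller driving force.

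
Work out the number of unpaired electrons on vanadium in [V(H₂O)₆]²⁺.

3

Ligand charges: water is neutral. With an overall charge of +2 the vanadium centre must be in the +2 oxidation state.
Group 5 minus oxidation state 2 gives a d³ configuration.
In an octahedral field the d³ configuration is t₂g³e_g⁰ (only one arrangement possible), giving 3 unpaired electrons.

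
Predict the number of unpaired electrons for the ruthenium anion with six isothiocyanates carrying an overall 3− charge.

1

Each isothiocyanate is −1; balancing the −3 overall charge requires Ru(III).
Ruthenium is a group-8 element; Ru(III) is therefore d⁵.
The spin state decides the count: a 4d ion has a large Δₒ and is invariably low-spin.
An octahedral low-spin d⁵ ion is t₂g⁵e_g⁰, giving 1 unpaired electron.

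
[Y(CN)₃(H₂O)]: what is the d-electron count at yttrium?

d0

Each cyanide is −1; water is neutral; balancing the 0 overall charge requires Y(III).
Y sits in group 3, so the d-electron count is 3 − 3 = 0.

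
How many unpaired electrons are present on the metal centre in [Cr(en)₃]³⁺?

Summing ligand charges against the +3 overall charge gives an oxidation state of +3 for chromium.
Group 6 minus oxidation state 3 gives a d³ configuration.
Counting donor atoms: 3×ethylenediamine (bidentate) → 6 donors. Coordination number = 6.
In an octahedral field the d³ configuration is t₂g³e_g⁰ (only one arrangement possible), giving 3 unpaired electrons.

3 unpaired electrons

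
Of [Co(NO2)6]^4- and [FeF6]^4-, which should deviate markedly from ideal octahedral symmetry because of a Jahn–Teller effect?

[Co(NO2)6]^4-

[Co(NO2)6]^4-: Summing ligand charges against the −4 overall charge gives an oxidation state of +2 for cobalt. Co sits in group 9, so the d-electron count is 9 − 2 = 7. Nitro (N-bound nitrite) is a strong-field ligand (high in the spectrochemical series) for a first-row metal, so the complex is low-spin. The t₂g⁶e_g¹ (low-spin) configuration has an unevenly filled e_g set; the Jahn–Teller theorem predicts a tetragonal distortion (typically axial elongation) to lift the degeneracy.
[FeF6]^4-: Summing ligand charges against the −4 overall charge gives an oxidation state of +2 for iron. Group 8 minus oxidation state 2 gives a d⁶ configuration. Fluoride is a weak-field ligand for a first-row metal, so the complex is high-spin. The d⁶ configuration leaves the e_g set evenly filled (or empty) — no strong Jahn–Teller driving force.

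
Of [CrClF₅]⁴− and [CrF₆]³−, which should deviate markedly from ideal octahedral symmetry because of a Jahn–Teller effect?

[CrClF₅]⁴−

[CrClF₅]⁴−: Summing ligand charges against the −4 overall charge gives an oxidation state of +2 for chromium. Cr sits in group 6, so the d-electron count is 6 − 2 = 4. Chloride and fluoride are weak-field ligands for a first-row metal, so the complex is high-spin. The t₂g³e_g¹ (high-spin) configuration has an unevenly filled e_g set; the Jahn–Teller theorem predicts a tetragonal distortion (typically axial elongation) to lift the degeneracy.
[CrF₆]³−: Summing ligand charges against the −3 overall charge gives an oxidation state of +3 for chromium. Group 6 minus oxidation state 3 gives a d³ configuration. The d³ configuration leaves the e_g set evenly filled (or empty) — no strong Jahn–Teller driving force.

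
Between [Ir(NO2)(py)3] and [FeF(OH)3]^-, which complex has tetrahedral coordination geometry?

For [Ir(NO2)(py)3]: Summing ligand charges against the 0 overall charge gives an oxidation state of +1 for iridium. Group 9 minus oxidation state 1 gives a d⁸ configuration. A 5d d⁸ ion has a large crystal-field splitting; square planar leaves the high-energy d_{x²−y²} orbital empty and maximises CFSE. → square planar.
For [FeF(OH)3]^-: Each fluoride is −1; each hydroxide is −1; balancing the −1 overall charge requires Fe(III). Iron is a group-8 element; Fe(III) is therefore d⁵. A high-spin d⁵ ion has zero CFSE in either geometry, so four ligands adopt the sterically favoured tetrahedral geometry. → tetrahedral.

[FeF(OH)3]^-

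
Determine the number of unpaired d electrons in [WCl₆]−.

Summing ligand charges against the −1 overall charge gives an oxidation state of +5 for tungsten.
Tungsten is a group-6 element; W(V) is therefore d¹.
In an octahedral field the d¹ configuration is t₂g¹e_g⁰ (only one arrangement possible), giving 1 unpaired electron.

1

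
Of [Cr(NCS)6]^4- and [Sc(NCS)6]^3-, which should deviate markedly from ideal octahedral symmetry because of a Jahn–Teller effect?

[Cr(NCS)6]^4-

[Cr(NCS)6]^4-: Ligand charges: each isothiocyanate is −1. With an overall charge of −4 the chromium centre must be in the +2 oxidation state. Group 6 minus oxidation state 2 gives a d⁴ configuration. Isothiocyanate is a weak-field ligand for a first-row metal, so the complex is high-spin. The t₂g³e_g¹ (high-spin) configuration has an unevenly filled e_g set; the Jahn–Teller theorem predicts a tetragonal distortion (typically axial elongation) to lift the degeneracy.
[Sc(NCS)6]^3-: Summing ligand charges against the −3 overall charge gives an oxidation state of +3 for scandium. Group 3 minus oxidation state 3 gives a d⁰ configuration. The d⁰ configuration leaves the e_g set evenly filled (or empty) — no strong Jahn–Teller driving force.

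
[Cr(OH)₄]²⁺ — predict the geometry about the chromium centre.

tetrahedral

Summing ligand charges against the +2 overall charge gives an oxidation state of +6 for chromium.
Group 6 minus oxidation state 6 gives a d⁰ configuration.
With 4 monodentate ligands the coordination number is 4.
A d⁰ ion has no crystal-field stabilisation preference between square planar and tetrahedral, so four ligands adopt the sterically favoured tetrahedral geometry.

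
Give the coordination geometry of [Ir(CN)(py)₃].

Summing ligand charges against the 0 overall charge gives an oxidation state of +1 for iridium.
Ir sits in group 9, so the d-electron count is 9 − 1 = 8.
With 4 monodentate ligands the coordination number is 4.
A 5d d⁸ ion has a large crystal-field splitting; square planar leaves the high-energy d_{x²−y²} orbital empty and maximises CFSE.

square planar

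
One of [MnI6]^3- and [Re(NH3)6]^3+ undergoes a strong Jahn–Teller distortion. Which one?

[MnI6]^3-

[MnI6]^3-: Ligand charges: each iodide is −1. With an overall charge of −3 the manganese centre must be in the +3 oxidation state. Mn sits in group 7, so the d-electron count is 7 − 3 = 4. Iodide is a weak-field ligand for a first-row metal, so the complex is high-spin. The t₂g³e_g¹ (high-spin) configuration has an unevenly filled e_g set; the Jahn–Teller theorem predicts a tetragonal distortion (typically axial elongation) to lift the degeneracy.
[Re(NH3)6]^3+: Summing ligand charges against the +3 overall charge gives an oxidation state of +3 for rhenium. Rhenium is a group-7 element; Re(III) is therefore d⁴. A 5d ion has a large Δₒ and is invariably low-spin. The d⁴ configuration leaves the e_g set evenly filled (or empty) — no strong Jahn–Teller driving force.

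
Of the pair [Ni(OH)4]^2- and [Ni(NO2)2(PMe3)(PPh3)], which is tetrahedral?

[Ni(OH)4]^2-

For [Ni(OH)4]^2-: Ligand charges: each hydroxide is −1. With an overall charge of −2 the nickel centre must be in the +2 oxidation state. Group 10 minus oxidation state 2 gives a d⁸ configuration. Hydroxide is a weak-field ligand. With weak-field ligands the CFSE gain from square planar is small, so a 3d d⁸ ion takes the sterically preferred tetrahedral geometry. → tetrahedral.
For [Ni(NO2)2(PMe3)(PPh3)]: Summing ligand charges against the 0 overall charge gives an oxidation state of +2 for nickel. Ni sits in group 10, so the d-electron count is 10 − 2 = 8. Nitro (N-bound nitrite), trimethylphosphine, and triphenylphosphine are strong-field ligands (high in the spectrochemical series). A 3d d⁸ ion with strong-field ligands gains enough CFSE to favour square planar over tetrahedral. → square planar.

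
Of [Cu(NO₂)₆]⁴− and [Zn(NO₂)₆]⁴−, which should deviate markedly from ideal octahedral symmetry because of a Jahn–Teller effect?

[Cu(NO₂)₆]⁴−

[Cu(NO₂)₆]⁴−: Ligand charges: each nitro (N-bound nitrite) is −1. With an overall charge of −4 the copper centre must be in the +2 oxidation state. Cu sits in group 11, so the d-electron count is 11 − 2 = 9. The t₂g⁶e_g³ configuration has an unevenly filled e_g set; the Jahn–Teller theorem predicts a tetragonal distortion (typically axial elongation) to lift the degeneracy.
[Zn(NO₂)₆]⁴−: Ligand charges: each nitro (N-bound nitrite) is −1. With an overall charge of −4 the zinc centre must be in the +2 oxidation state. Zn sits in group 12, so the d-electron count is 12 − 2 = 10. The d¹⁰ configuration leaves the e_g set evenly filled (or empty) — no strong Jahn–Teller driving force.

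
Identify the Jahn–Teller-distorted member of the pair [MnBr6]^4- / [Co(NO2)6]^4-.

[Co(NO2)6]^4-

[MnBr6]^4-: Ligand charges: each bromide is −1. With an overall charge of −4 the manganese centre must be in the +2 oxidation state. Mn sits in group 7, so the d-electron count is 7 − 2 = 5. Bromide is a weak-field ligand for a first-row metal, so the complex is high-spin. The d⁵ configuration leaves the e_g set evenly filled (or empty) — no strong Jahn–Teller driving force.
[Co(NO2)6]^4-: Each nitro (N-bound nitrite) is −1; balancing the −4 overall charge requires Co(II). Group 9 minus oxidation state 2 gives a d⁷ configuration. Nitro (N-bound nitrite) is a strong-field ligand (high in the spectrochemical series) for a first-row metal, so the complex is low-spin. The t₂g⁶e_g¹ (low-spin) configuration has an unevenly filled e_g set; the Jahn–Teller theorem predicts a tetragonal distortion (typically axial elongation) to lift the degeneracy.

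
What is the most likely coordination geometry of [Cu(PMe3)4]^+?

tetrahedral

Summing ligand charges against the +1 overall charge gives an oxidation state of +1 for copper.
Group 11 minus oxidation state 1 gives a d¹⁰ configuration.
Coordination number: 4.
A d¹⁰ ion has no crystal-field stabilisation preference between square planar and tetrahedral, so four ligands adopt the sterically favoured tetrahedral geometry.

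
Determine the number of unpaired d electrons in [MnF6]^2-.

3 unpaired electrons

Each fluoride is −1; balancing the −2 overall charge requires Mn(IV).
Mn sits in group 7, so the d-electron count is 7 − 4 = 3.
In an octahedral field the d³ configuration is t₂g³e_g⁰ (only one arrangement possible), giving 3 unpaired electrons.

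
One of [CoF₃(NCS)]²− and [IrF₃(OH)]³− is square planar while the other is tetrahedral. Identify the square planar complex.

[IrF₃(OH)]³−

For [CoF₃(NCS)]²−: Ligand charges: each fluoride is −1; each isothiocyanate is −1. With an overall charge of −2 the cobalt centre must be in the +2 oxidation state. Co sits in group 9, so the d-electron count is 9 − 2 = 7. For a high-spin 3d d⁷ ion with weak-field ligands the small Δₜ gives little square-planar CFSE advantage, so four ligands adopt the sterically favoured tetrahedral geometry. → tetrahedral.
For [IrF₃(OH)]³−: Each fluoride is −1; each hydroxide is −1; balancing the −3 overall charge requires Ir(I). Group 9 minus oxidation state 1 gives a d⁸ configuration. A 5d d⁸ ion has a large crystal-field splitting; square planar leaves the high-energy d_{x²−y²} orbital empty and maximises CFSE. → square planar.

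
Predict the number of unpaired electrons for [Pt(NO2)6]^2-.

Each nitro (N-bound nitrite) is −1; balancing the −2 overall charge requires Pt(IV).
Pt sits in group 10, so the d-electron count is 10 − 4 = 6.
The spin state decides the count: a 5d ion has a large Δₒ and is invariably low-spin.
An octahedral low-spin d⁶ ion is t₂g⁶e_g⁰, giving 0 unpaired electrons.

0 unpaired electrons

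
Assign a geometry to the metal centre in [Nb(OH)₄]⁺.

tetrahedral

Each hydroxide is −1; balancing the +1 overall charge requires Nb(V).
Group 5 minus oxidation state 5 gives a d⁰ configuration.
Coordination number: 4.
A d⁰ ion has no crystal-field stabilisation preference between square planar and tetrahedral, so four ligands adopt the sterically favoured tetrahedral geometry.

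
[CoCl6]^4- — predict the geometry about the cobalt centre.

octahedral

Each chloride is −1; balancing the −4 overall charge requires Co(II).
Cobalt is a group-9 element; Co(II) is therefore d⁷.
With 6 monodentate ligands the coordination number is 6.
Six donors around a single metal centre give an octahedral coordination sphere.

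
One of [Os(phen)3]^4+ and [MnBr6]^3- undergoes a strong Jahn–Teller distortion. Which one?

[Os(phen)3]^4+: 1,10-phenanthroline is neutral; balancing the +4 overall charge requires Os(IV). Os sits in group 8, so the d-electron count is 8 − 4 = 4. A 5d ion has a large Δₒ and is invariably low-spin. The d⁴ configuration leaves the e_g set evenly filled (or empty) — no strong Jahn–Teller driving force.
[MnBr6]^3-: Summing ligand charges against the −3 overall charge gives an oxidation state of +3 for manganese. Group 7 minus oxidation state 3 gives a d⁴ configuration. Bromide is a weak-field ligand for a first-row metal, so the complex is high-spin. The t₂g³e_g¹ (high-spin) configuration has an unevenly filled e_g set; the Jahn–Teller theorem predicts a tetragonal distortion (typically axial elongation) to lift the degeneracy.

[MnBr6]^3-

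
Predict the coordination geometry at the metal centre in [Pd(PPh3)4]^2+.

square planar

Summing ligand charges against the +2 overall charge gives an oxidation state of +2 for palladium.
Palladium is a group-10 element; Pd(II) is therefore d⁸.
Coordination number: 4.
A 4d d⁸ ion has a large crystal-field splitting; square planar leaves the high-energy d_{x²−y²} orbital empty and maximises CFSE.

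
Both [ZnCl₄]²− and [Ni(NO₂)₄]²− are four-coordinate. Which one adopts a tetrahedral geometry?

[ZnCl₄]²−

For [ZnCl₄]²−: Ligand charges: each chloride is −1. With an overall charge of −2 the zinc centre must be in the +2 oxidation state. Zn sits in group 12, so the d-electron count is 12 − 2 = 10. A d¹⁰ ion has no crystal-field stabilisation preference between square planar and tetrahedral, so four ligands adopt the sterically favoured tetrahedral geometry. → tetrahedral.
For [Ni(NO₂)₄]²−: Summing ligand charges against the −2 overall charge gives an oxidation state of +2 for nickel. Group 10 minus oxidation state 2 gives a d⁸ configuration. Nitro (N-bound nitrite) is a strong-field ligand (high in the spectrochemical series). A 3d d⁸ ion with strong-field ligands gains enough CFSE to favour square planar over tetrahedral. → square planar.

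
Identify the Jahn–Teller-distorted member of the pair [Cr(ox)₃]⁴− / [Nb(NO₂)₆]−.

[Cr(ox)₃]⁴−

[Cr(ox)₃]⁴−: Each oxalate is −2; balancing the −4 overall charge requires Cr(II). Group 6 minus oxidation state 2 gives a d⁴ configuration. Oxalate is a weak-field ligand for a first-row metal, so the complex is high-spin. The t₂g³e_g¹ (high-spin) configuration has an unevenly filled e_g set; the Jahn–Teller theorem predicts a tetragonal distortion (typically axial elongation) to lift the degeneracy.
[Nb(NO₂)₆]−: Summing ligand charges against the −1 overall charge gives an oxidation state of +5 for niobium. Group 5 minus oxidation state 5 gives a d⁰ configuration. The d⁰ configuration leaves the e_g set evenly filled (or empty) — no strong Jahn–Teller driving force.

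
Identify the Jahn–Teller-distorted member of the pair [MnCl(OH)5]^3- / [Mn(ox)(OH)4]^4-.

[MnCl(OH)5]^3-

[MnCl(OH)5]^3-: Each chloride is −1; each hydroxide is −1; balancing the −3 overall charge requires Mn(III). Manganese is a group-7 element; Mn(III) is therefore d⁴. Chloride and hydroxide are weak-field ligands for a first-row metal, so the complex is high-spin. The t₂g³e_g¹ (high-spin) configuration has an unevenly filled e_g set; the Jahn–Teller theorem predicts a tetragonal distortion (typically axial elongation) to lift the degeneracy.
[Mn(ox)(OH)4]^4-: Summing ligand charges against the −4 overall charge gives an oxidation state of +2 for manganese. Mn sits in group 7, so the d-electron count is 7 − 2 = 5. Hydroxide and oxalate are weak-field ligands for a first-row metal, so the complex is high-spin. The d⁵ configuration leaves the e_g set evenly filled (or empty) — no strong Jahn–Teller driving force.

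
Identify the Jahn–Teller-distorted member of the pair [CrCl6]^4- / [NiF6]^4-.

[CrCl6]^4-

[CrCl6]^4-: Summing ligand charges against the −4 overall charge gives an oxidation state of +2 for chromium. Group 6 minus oxidation state 2 gives a d⁴ configuration. Chloride is a weak-field ligand for a first-row metal, so the complex is high-spin. The t₂g³e_g¹ (high-spin) configuration has an unevenly filled e_g set; the Jahn–Teller theorem predicts a tetragonal distortion (typically axial elongation) to lift the degeneracy.
[NiF6]^4-: Ligand charges: each fluoride is −1. With an overall charge of −4 the nickel centre must be in the +2 oxidation state. Group 10 minus oxidation state 2 gives a d⁸ configuration. The d⁸ configuration leaves the e_g set evenly filled (or empty) — no strong Jahn–Teller driving force.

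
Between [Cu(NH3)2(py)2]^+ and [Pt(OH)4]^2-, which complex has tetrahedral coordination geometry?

[Cu(NH3)2(py)2]^+

For [Cu(NH3)2(py)2]^+: Summing ligand charges against the +1 overall charge gives an oxidation state of +1 for copper. Copper is a group-11 element; Cu(I) is therefore d¹⁰. A d¹⁰ ion has no crystal-field stabilisation preference between square planar and tetrahedral, so four ligands adopt the sterically favoured tetrahedral geometry. → tetrahedral.
For [Pt(OH)4]^2-: Summing ligand charges against the −2 overall charge gives an oxidation state of +2 for platinum. Platinum is a group-10 element; Pt(II) is therefore d⁸. A 5d d⁸ ion has a large crystal-field splitting; square planar leaves the high-energy d_{x²−y²} orbital empty and maximises CFSE. → square planar.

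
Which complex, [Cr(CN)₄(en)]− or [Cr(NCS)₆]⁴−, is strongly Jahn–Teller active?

[Cr(CN)₄(en)]−: Each cyanide is −1; ethylenediamine is neutral; balancing the −1 overall charge requires Cr(III). Group 6 minus oxidation state 3 gives a d³ configuration. The d³ configuration leaves the e_g set evenly filled (or empty) — no strong Jahn–Teller driving force.
[Cr(NCS)₆]⁴−: Ligand charges: each isothiocyanate is −1. With an overall charge of −4 the chromium centre must be in the +2 oxidation state. Chromium is a group-6 element; Cr(II) is therefore d⁴. Isothiocyanate is a weak-field ligand for a first-row metal, so the complex is high-spin. The t₂g³e_g¹ (high-spin) configuration has an unevenly filled e_g set; the Jahn–Teller theorem predicts a tetragonal distortion (typically axial elongation) to lift the degeneracy.

[Cr(NCS)₆]⁴−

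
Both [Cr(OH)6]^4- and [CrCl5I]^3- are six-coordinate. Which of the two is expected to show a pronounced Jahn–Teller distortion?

[Cr(OH)6]^4-: Summing ligand charges against the −4 overall charge gives an oxidation state of +2 for chromium. Cr sits in group 6, so the d-electron count is 6 − 2 = 4. Hydroxide is a weak-field ligand for a first-row metal, so the complex is high-spin. The t₂g³e_g¹ (high-spin) configuration has an unevenly filled e_g set; the Jahn–Teller theorem predicts a tetragonal distortion (typically axial elongation) to lift the degeneracy.
[CrCl5I]^3-: Ligand charges: each chloride is −1; each iodide is −1. With an overall charge of −3 the chromium centre must be in the +3 oxidation state. Group 6 minus oxidation state 3 gives a d³ configuration. The d³ configuration leaves the e_g set evenly filled (or empty) — no strong Jahn–Teller driving force.

[Cr(OH)6]^4-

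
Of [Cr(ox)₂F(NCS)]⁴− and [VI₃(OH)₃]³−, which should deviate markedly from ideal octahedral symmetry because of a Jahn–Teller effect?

[Cr(ox)₂F(NCS)]⁴−

[Cr(ox)₂F(NCS)]⁴−: Ligand charges: each oxalate is −2; each fluoride is −1; each isothiocyanate is −1. With an overall charge of −4 the chromium centre must be in the +2 oxidation state. Cr sits in group 6, so the d-electron count is 6 − 2 = 4. Fluoride, isothiocyanate, and oxalate are weak-field ligands for a first-row metal, so the complex is high-spin. The t₂g³e_g¹ (high-spin) configuration has an unevenly filled e_g set; the Jahn–Teller theorem predicts a tetragonal distortion (typically axial elongation) to lift the degeneracy.
[VI₃(OH)₃]³−: Summing ligand charges against the −3 overall charge gives an oxidation state of +3 for vanadium. Group 5 minus oxidation state 3 gives a d² configuration. The d² configuration leaves the e_g set evenly filled (or empty) — no strong Jahn–Teller driving force.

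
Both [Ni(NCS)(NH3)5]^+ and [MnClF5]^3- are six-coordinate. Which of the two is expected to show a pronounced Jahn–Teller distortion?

[MnClF5]^3-

[Ni(NCS)(NH3)5]^+: Summing ligand charges against the +1 overall charge gives an oxidation state of +2 for nickel. Nickel is a group-10 element; Ni(II) is therefore d⁸. The d⁸ configuration leaves the e_g set evenly filled (or empty) — no strong Jahn–Teller driving force.
[MnClF5]^3-: Each chloride is −1; each fluoride is −1; balancing the −3 overall charge requires Mn(III). Group 7 minus oxidation state 3 gives a d⁴ configuration. Chloride and fluoride are weak-field ligands for a first-row metal, so the complex is high-spin. The t₂g³e_g¹ (high-spin) configuration has an unevenly filled e_g set; the Jahn–Teller theorem predicts a tetragonal distortion (typically axial elongation) to lift the degeneracy.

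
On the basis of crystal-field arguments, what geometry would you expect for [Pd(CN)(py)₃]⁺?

Ligand charges: each cyanide is −1; pyridine is neutral. With an overall charge of +1 the palladium centre must be in the +2 oxidation state.
Palladium is a group-10 element; Pd(II) is therefore d⁸.
Coordination number: 4.
A 4d d⁸ ion has a large crystal-field splitting; square planar leaves the high-energy d_{x²−y²} orbital empty and maximises CFSE.

square planar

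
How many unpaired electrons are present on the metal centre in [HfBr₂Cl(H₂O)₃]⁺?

Each bromide is −1; each chloride is −1; water is neutral; balancing the +1 overall charge requires Hf(IV).
Hf sits in group 4, so the d-electron count is 4 − 4 = 0.
In an octahedral field the d⁰ configuration is t₂g⁰e_g⁰, giving 0 unpaired electrons.

0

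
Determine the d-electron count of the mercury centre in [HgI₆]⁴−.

Each iodide is −1; balancing the −4 overall charge requires Hg(II).
Group 12 minus oxidation state 2 gives a d¹⁰ configuration.

d10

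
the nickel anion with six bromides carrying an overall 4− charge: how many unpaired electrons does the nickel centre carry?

Each bromide is −1; balancing the −4 overall charge requires Ni(II).
Group 10 minus oxidation state 2 gives a d⁸ configuration.
In an octahedral field the d⁸ configuration is t₂g⁶e_g² (only one arrangement possible), giving 2 unpaired electrons.

2 unpaired electrons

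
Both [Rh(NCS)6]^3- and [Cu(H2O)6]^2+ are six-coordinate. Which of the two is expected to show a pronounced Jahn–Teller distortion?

[Cu(H2O)6]^2+

[Rh(NCS)6]^3-: Ligand charges: each isothiocyanate is −1. With an overall charge of −3 the rhodium centre must be in the +3 oxidation state. Group 9 minus oxidation state 3 gives a d⁶ configuration. A 4d ion has a large Δₒ and is invariably low-spin. The d⁶ configuration leaves the e_g set evenly filled (or empty) — no strong Jahn–Teller driving force.
[Cu(H2O)6]^2+: Water is neutral; balancing the +2 overall charge requires Cu(II). Group 11 minus oxidation state 2 gives a d⁹ configuration. The t₂g⁶e_g³ configuration has an unevenly filled e_g set; the Jahn–Teller theorem predicts a tetragonal distortion (typically axial elongation) to lift the degeneracy.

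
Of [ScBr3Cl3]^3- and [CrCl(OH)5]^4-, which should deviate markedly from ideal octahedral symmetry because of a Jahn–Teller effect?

[ScBr3Cl3]^3-: Summing ligand charges against the −3 overall charge gives an oxidation state of +3 for scandium. Scandium is a group-3 element; Sc(III) is therefore d⁰. The d⁰ configuration leaves the e_g set evenly filled (or empty) — no strong Jahn–Teller driving force.
[CrCl(OH)5]^4-: Each chloride is −1; each hydroxide is −1; balancing the −4 overall charge requires Cr(II). Cr sits in group 6, so the d-electron count is 6 − 2 = 4. Chloride and hydroxide are weak-field ligands for a first-row metal, so the complex is high-spin. The t₂g³e_g¹ (high-spin) configuration has an unevenly filled e_g set; the Jahn–Teller theorem predicts a tetragonal distortion (typically axial elongation) to lift the degeneracy.

[CrCl(OH)5]^4-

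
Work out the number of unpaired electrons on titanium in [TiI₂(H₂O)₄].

2 unpaired electrons

Summing ligand charges against the 0 overall charge gives an oxidation state of +2 for titanium.
Ti sits in group 4, so the d-electron count is 4 − 2 = 2.
In an octahedral field the d² configuration is t₂g²e_g⁰ (only one arrangement possible), giving 2 unpaired electrons.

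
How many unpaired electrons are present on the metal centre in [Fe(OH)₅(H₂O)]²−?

Ligand charges: each hydroxide is −1; water is neutral. With an overall charge of −2 the iron centre must be in the +3 oxidation state.
Fe sits in group 8, so the d-electron count is 8 − 3 = 5.
The spin state decides the count: Hydroxide is a weak-field ligand for a first-row metal, so the complex is high-spin.
An octahedral high-spin d⁵ ion is t₂g³e_g², giving 5 unpaired electrons.

5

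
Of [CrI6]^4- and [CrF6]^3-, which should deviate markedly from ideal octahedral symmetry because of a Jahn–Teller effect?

[CrI6]^4-

[CrI6]^4-: Summing ligand charges against the −4 overall charge gives an oxidation state of +2 for chromium. Chromium is a group-6 element; Cr(II) is therefore d⁴. Iodide is a weak-field ligand for a first-row metal, so the complex is high-spin. The t₂g³e_g¹ (high-spin) configuration has an unevenly filled e_g set; the Jahn–Teller theorem predicts a tetragonal distortion (typically axial elongation) to lift the degeneracy.
[CrF6]^3-: Each fluoride is −1; balancing the −3 overall charge requires Cr(III). Group 6 minus oxidation state 3 gives a d³ configuration. The d³ configuration leaves the e_g set evenly filled (or empty) — no strong Jahn–Teller driving force.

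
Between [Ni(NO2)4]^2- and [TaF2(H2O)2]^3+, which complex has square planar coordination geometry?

For [Ni(NO2)4]^2-: Each nitro (N-bound nitrite) is −1; balancing the −2 overall charge requires Ni(II). Group 10 minus oxidation state 2 gives a d⁸ configuration. Nitro (N-bound nitrite) is a strong-field ligand (high in the spectrochemical series). A 3d d⁸ ion with strong-field ligands gains enough CFSE to favour square planar over tetrahedral. → square planar.
For [TaF2(H2O)2]^3+: Summing ligand charges against the +3 overall charge gives an oxidation state of +5 for tantalum. Ta sits in group 5, so the d-electron count is 5 − 5 = 0. A d⁰ ion has no crystal-field stabilisation preference between square planar and tetrahedral, so four ligands adopt the sterically favoured tetrahedral geometry. → tetrahedral.

[Ni(NO2)4]^2-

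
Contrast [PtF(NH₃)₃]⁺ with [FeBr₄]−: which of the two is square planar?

[PtF(NH₃)₃]⁺

For [PtF(NH₃)₃]⁺: Summing ligand charges against the +1 overall charge gives an oxidation state of +2 for platinum. Group 10 minus oxidation state 2 gives a d⁸ configuration. A 5d d⁸ ion has a large crystal-field splitting; square planar leaves the high-energy d_{x²−y²} orbital empty and maximises CFSE. → square planar.
For [FeBr₄]−: Ligand charges: each bromide is −1. With an overall charge of −1 the iron centre must be in the +3 oxidation state. Iron is a group-8 element; Fe(III) is therefore d⁵. A high-spin d⁵ ion has zero CFSE in either geometry, so four ligands adopt the sterically favoured tetrahedral geometry. → tetrahedral.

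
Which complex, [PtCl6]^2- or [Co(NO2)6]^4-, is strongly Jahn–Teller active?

[PtCl6]^2-: Ligand charges: each chloride is −1. With an overall charge of −2 the platinum centre must be in the +4 oxidation state. Pt sits in group 10, so the d-electron count is 10 − 4 = 6. A 5d ion has a large Δₒ and is invariably low-spin. The d⁶ configuration leaves the e_g set evenly filled (or empty) — no strong Jahn–Teller driving force.
[Co(NO2)6]^4-: Each nitro (N-bound nitrite) is −1; balancing the −4 overall charge requires Co(II). Group 9 minus oxidation state 2 gives a d⁷ configuration. Nitro (N-bound nitrite) is a strong-field ligand (high in the spectrochemical series) for a first-row metal, so the complex is low-spin. The t₂g⁶e_g¹ (low-spin) configuration has an unevenly filled e_g set; the Jahn–Teller theorem predicts a tetragonal distortion (typically axial elongation) to lift the degeneracy.

[Co(NO2)6]^4-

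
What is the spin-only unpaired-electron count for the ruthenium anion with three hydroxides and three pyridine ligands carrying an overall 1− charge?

Each hydroxide is −1; pyridine is neutral; balancing the −1 overall charge requires Ru(II).
Ru sits in group 8, so the d-electron count is 8 − 2 = 6.
The spin state decides the count: a 4d ion has a large Δₒ and is invariably low-spin.
An octahedral low-spin d⁶ ion is t₂g⁶e_g⁰, giving 0 unpaired electrons.

0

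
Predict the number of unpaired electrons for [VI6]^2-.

1

Ligand charges: each iodide is −1. With an overall charge of −2 the vanadium centre must be in the +4 oxidation state.
Group 5 minus oxidation state 4 gives a d¹ configuration.
In an octahedral field the d¹ configuration is t₂g¹e_g⁰ (only one arrangement possible), giving 1 unpaired electron.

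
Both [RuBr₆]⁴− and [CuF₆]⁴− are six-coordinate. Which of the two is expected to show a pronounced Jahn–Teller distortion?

[RuBr₆]⁴−: Summing ligand charges against the −4 overall charge gives an oxidation state of +2 for ruthenium. Ru sits in group 8, so the d-electron count is 8 − 2 = 6. A 4d ion has a large Δₒ and is invariably low-spin. The d⁶ configuration leaves the e_g set evenly filled (or empty) — no strong Jahn–Teller driving force.
[CuF₆]⁴−: Ligand charges: each fluoride is −1. With an overall charge of −4 the copper centre must be in the +2 oxidation state. Copper is a group-11 element; Cu(II) is therefore d⁹. The t₂g⁶e_g³ configuration has an unevenly filled e_g set; the Jahn–Teller theorem predicts a tetragonal distortion (typically axial elongation) to lift the degeneracy.

[CuF₆]⁴−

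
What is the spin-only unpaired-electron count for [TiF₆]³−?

1

Summing ligand charges against the −3 overall charge gives an oxidation state of +3 for titanium.
Group 4 minus oxidation state 3 gives a d¹ configuration.
In an octahedral field the d¹ configuration is t₂g¹e_g⁰ (only one arrangement possible), giving 1 unpaired electron.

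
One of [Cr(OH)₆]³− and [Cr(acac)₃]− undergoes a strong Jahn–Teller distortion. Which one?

[Cr(acac)₃]−

[Cr(OH)₆]³−: Ligand charges: each hydroxide is −1. With an overall charge of −3 the chromium centre must be in the +3 oxidation state. Chromium is a group-6 element; Cr(III) is therefore d³. The d³ configuration leaves the e_g set evenly filled (or empty) — no strong Jahn–Teller driving force.
[Cr(acac)₃]−: Summing ligand charges against the −1 overall charge gives an oxidation state of +2 for chromium. Cr sits in group 6, so the d-electron count is 6 − 2 = 4. Acetylacetonate is a weak-field ligand for a first-row metal, so the complex is high-spin. The t₂g³e_g¹ (high-spin) configuration has an unevenly filled e_g set; the Jahn–Teller theorem predicts a tetragonal distortion (typically axial elongation) to lift the degeneracy.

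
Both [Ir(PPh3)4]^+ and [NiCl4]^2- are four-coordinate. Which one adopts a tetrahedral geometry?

[NiCl4]^2-

For [Ir(PPh3)4]^+: Ligand charges: triphenylphosphine is neutral. With an overall charge of +1 the iridium centre must be in the +1 oxidation state. Iridium is a group-9 element; Ir(I) is therefore d⁸. A 5d d⁸ ion has a large crystal-field splitting; square planar leaves the high-energy d_{x²−y²} orbital empty and maximises CFSE. → square planar.
For [NiCl4]^2-: Each chloride is −1; balancing the −2 overall charge requires Ni(II). Ni sits in group 10, so the d-electron count is 10 − 2 = 8. Chloride is a weak-field ligand. With weak-field ligands the CFSE gain from square planar is small, so a 3d d⁸ ion takes the sterically preferred tetrahedral geometry. → tetrahedral.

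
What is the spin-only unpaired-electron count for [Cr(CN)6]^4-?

2

Summing ligand charges against the −4 overall charge gives an oxidation state of +2 for chromium.
Group 6 minus oxidation state 2 gives a d⁴ configuration.
The spin state decides the count: Cyanide is a strong-field ligand (high in the spectrochemical series) for a first-row metal, so the complex is low-spin.
An octahedral low-spin d⁴ ion is t₂g⁴e_g⁰, giving 2 unpaired electrons.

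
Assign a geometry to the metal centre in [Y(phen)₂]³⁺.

tetrahedral

1,10-phenanthroline is neutral; balancing the +3 overall charge requires Y(III).
Yttrium is a group-3 element; Y(III) is therefore d⁰.
Counting donor atoms: 2×1,10-phenanthroline (bidentate) → 4 donors. Coordination number = 4.
A d⁰ ion has no crystal-field stabilisation preference between square planar and tetrahedral, so four ligands adopt the sterically favoured tetrahedral geometry.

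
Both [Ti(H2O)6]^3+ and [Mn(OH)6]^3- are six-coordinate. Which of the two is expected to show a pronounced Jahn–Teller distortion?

[Mn(OH)6]^3-

[Ti(H2O)6]^3+: Water is neutral; balancing the +3 overall charge requires Ti(III). Ti sits in group 4, so the d-electron count is 4 − 3 = 1. The d¹ configuration leaves the e_g set evenly filled (or empty) — no strong Jahn–Teller driving force.
[Mn(OH)6]^3-: Summing ligand charges against the −3 overall charge gives an oxidation state of +3 for manganese. Manganese is a group-7 element; Mn(III) is therefore d⁴. Hydroxide is a weak-field ligand for a first-row metal, so the complex is high-spin. The t₂g³e_g¹ (high-spin) configuration has an unevenly filled e_g set; the Jahn–Teller theorem predicts a tetragonal distortion (typically axial elongation) to lift the degeneracy.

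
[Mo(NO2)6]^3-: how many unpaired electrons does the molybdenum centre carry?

3

Ligand charges: each nitro (N-bound nitrite) is −1. With an overall charge of −3 the molybdenum centre must be in the +3 oxidation state.
Molybdenum is a group-6 element; Mo(III) is therefore d³.
In an octahedral field the d³ configuration is t₂g³e_g⁰ (only one arrangement possible), giving 3 unpaired electrons.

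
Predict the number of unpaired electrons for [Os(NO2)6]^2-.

Each nitro (N-bound nitrite) is −1; balancing the −2 overall charge requires Os(IV).
Osmium is a group-8 element; Os(IV) is therefore d⁴.
The spin state decides the count: a 5d ion has a large Δₒ and is invariably low-spin.
An octahedral low-spin d⁴ ion is t₂g⁴e_g⁰, giving 2 unpaired electrons.

2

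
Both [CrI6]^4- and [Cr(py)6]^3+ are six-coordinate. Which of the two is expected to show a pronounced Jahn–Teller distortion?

[CrI6]^4-

[CrI6]^4-: Each iodide is −1; balancing the −4 overall charge requires Cr(II). Group 6 minus oxidation state 2 gives a d⁴ configuration. Iodide is a weak-field ligand for a first-row metal, so the complex is high-spin. The t₂g³e_g¹ (high-spin) configuration has an unevenly filled e_g set; the Jahn–Teller theorem predicts a tetragonal distortion (typically axial elongation) to lift the degeneracy.
[Cr(py)6]^3+: Pyridine is neutral; balancing the +3 overall charge requires Cr(III). Group 6 minus oxidation state 3 gives a d³ configuration. The d³ configuration leaves the e_g set evenly filled (or empty) — no strong Jahn–Teller driving force.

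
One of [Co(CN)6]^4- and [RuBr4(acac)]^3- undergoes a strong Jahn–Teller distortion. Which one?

[Co(CN)6]^4-: Ligand charges: each cyanide is −1. With an overall charge of −4 the cobalt centre must be in the +2 oxidation state. Co sits in group 9, so the d-electron count is 9 − 2 = 7. Cyanide is a strong-field ligand (high in the spectrochemical series) for a first-row metal, so the complex is low-spin. The t₂g⁶e_g¹ (low-spin) configuration has an unevenly filled e_g set; the Jahn–Teller theorem predicts a tetragonal distortion (typically axial elongation) to lift the degeneracy.
[RuBr4(acac)]^3-: Each bromide is −1; each acetylacetonate is −1; balancing the −3 overall charge requires Ru(II). Group 8 minus oxidation state 2 gives a d⁶ configuration. A 4d ion has a large Δₒ and is invariably low-spin. The d⁶ configuration leaves the e_g set evenly filled (or empty) — no strong Jahn–Teller driving force.

[Co(CN)6]^4-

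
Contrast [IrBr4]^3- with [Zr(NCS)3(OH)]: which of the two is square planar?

[IrBr4]^3-

For [IrBr4]^3-: Each bromide is −1; balancing the −3 overall charge requires Ir(I). Group 9 minus oxidation state 1 gives a d⁸ configuration. A 5d d⁸ ion has a large crystal-field splitting; square planar leaves the high-energy d_{x²−y²} orbital empty and maximises CFSE. → square planar.
For [Zr(NCS)3(OH)]: Summing ligand charges against the 0 overall charge gives an oxidation state of +4 for zirconium. Group 4 minus oxidation state 4 gives a d⁰ configuration. A d⁰ ion has no crystal-field stabilisation preference between square planar and tetrahedral, so four ligands adopt the sterically favoured tetrahedral geometry. → tetrahedral.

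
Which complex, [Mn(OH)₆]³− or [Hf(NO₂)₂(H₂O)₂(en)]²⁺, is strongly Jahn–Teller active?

[Mn(OH)₆]³−

[Mn(OH)₆]³−: Each hydroxide is −1; balancing the −3 overall charge requires Mn(III). Mn sits in group 7, so the d-electron count is 7 − 3 = 4. Hydroxide is a weak-field ligand for a first-row metal, so the complex is high-spin. The t₂g³e_g¹ (high-spin) configuration has an unevenly filled e_g set; the Jahn–Teller theorem predicts a tetragonal distortion (typically axial elongation) to lift the degeneracy.
[Hf(NO₂)₂(H₂O)₂(en)]²⁺: Summing ligand charges against the +2 overall charge gives an oxidation state of +4 for hafnium. Hafnium is a group-4 element; Hf(IV) is therefore d⁰. The d⁰ configuration leaves the e_g set evenly filled (or empty) — no strong Jahn–Teller driving force.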